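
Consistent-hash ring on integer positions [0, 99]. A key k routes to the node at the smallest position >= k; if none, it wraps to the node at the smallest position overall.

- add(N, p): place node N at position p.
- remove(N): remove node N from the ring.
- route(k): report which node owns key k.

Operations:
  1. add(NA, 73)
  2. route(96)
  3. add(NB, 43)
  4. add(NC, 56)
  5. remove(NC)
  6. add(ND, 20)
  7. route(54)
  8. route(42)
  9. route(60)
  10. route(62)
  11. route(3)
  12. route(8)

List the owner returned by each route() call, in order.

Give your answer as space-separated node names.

Op 1: add NA@73 -> ring=[73:NA]
Op 2: route key 96: none >= 96, wrap to smallest pos 73 -> NA
Op 3: add NB@43 -> ring=[43:NB,73:NA]
Op 4: add NC@56 -> ring=[43:NB,56:NC,73:NA]
Op 5: remove NC -> ring=[43:NB,73:NA]
Op 6: add ND@20 -> ring=[20:ND,43:NB,73:NA]
Op 7: route key 54: smallest pos >= 54 is 73 -> NA
Op 8: route key 42: smallest pos >= 42 is 43 -> NB
Op 9: route key 60: smallest pos >= 60 is 73 -> NA
Op 10: route key 62: smallest pos >= 62 is 73 -> NA
Op 11: route key 3: smallest pos >= 3 is 20 -> ND
Op 12: route key 8: smallest pos >= 8 is 20 -> ND

Answer: NA NA NB NA NA ND ND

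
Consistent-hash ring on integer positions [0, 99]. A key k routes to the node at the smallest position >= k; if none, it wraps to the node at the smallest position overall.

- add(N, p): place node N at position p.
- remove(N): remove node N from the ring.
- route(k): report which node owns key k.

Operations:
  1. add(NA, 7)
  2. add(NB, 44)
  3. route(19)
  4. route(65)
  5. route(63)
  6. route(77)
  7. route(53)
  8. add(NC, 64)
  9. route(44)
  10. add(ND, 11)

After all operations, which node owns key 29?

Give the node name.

Answer: NB

Derivation:
Op 1: add NA@7 -> ring=[7:NA]
Op 2: add NB@44 -> ring=[7:NA,44:NB]
Op 3: route key 19: smallest pos >= 19 is 44 -> NB
Op 4: route key 65: none >= 65, wrap to smallest pos 7 -> NA
Op 5: route key 63: none >= 63, wrap to smallest pos 7 -> NA
Op 6: route key 77: none >= 77, wrap to smallest pos 7 -> NA
Op 7: route key 53: none >= 53, wrap to smallest pos 7 -> NA
Op 8: add NC@64 -> ring=[7:NA,44:NB,64:NC]
Op 9: route key 44: smallest pos >= 44 is 44 -> NB
Op 10: add ND@11 -> ring=[7:NA,11:ND,44:NB,64:NC]
Final route key 29: smallest pos >= 29 is 44 -> NB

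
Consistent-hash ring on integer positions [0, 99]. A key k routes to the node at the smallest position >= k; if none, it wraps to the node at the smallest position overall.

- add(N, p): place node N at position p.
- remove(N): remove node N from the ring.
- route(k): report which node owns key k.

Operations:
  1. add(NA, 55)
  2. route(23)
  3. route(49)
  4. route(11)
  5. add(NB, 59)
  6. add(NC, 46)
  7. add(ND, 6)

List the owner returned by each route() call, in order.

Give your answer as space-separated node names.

Op 1: add NA@55 -> ring=[55:NA]
Op 2: route key 23: smallest pos >= 23 is 55 -> NA
Op 3: route key 49: smallest pos >= 49 is 55 -> NA
Op 4: route key 11: smallest pos >= 11 is 55 -> NA
Op 5: add NB@59 -> ring=[55:NA,59:NB]
Op 6: add NC@46 -> ring=[46:NC,55:NA,59:NB]
Op 7: add ND@6 -> ring=[6:ND,46:NC,55:NA,59:NB]

Answer: NA NA NA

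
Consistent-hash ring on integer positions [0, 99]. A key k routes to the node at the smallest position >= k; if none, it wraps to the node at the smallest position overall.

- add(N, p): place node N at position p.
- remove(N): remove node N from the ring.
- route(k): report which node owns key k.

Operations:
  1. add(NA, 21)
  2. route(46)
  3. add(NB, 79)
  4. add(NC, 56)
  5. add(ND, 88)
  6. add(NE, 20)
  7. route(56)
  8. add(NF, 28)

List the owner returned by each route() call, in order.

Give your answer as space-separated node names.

Op 1: add NA@21 -> ring=[21:NA]
Op 2: route key 46: none >= 46, wrap to smallest pos 21 -> NA
Op 3: add NB@79 -> ring=[21:NA,79:NB]
Op 4: add NC@56 -> ring=[21:NA,56:NC,79:NB]
Op 5: add ND@88 -> ring=[21:NA,56:NC,79:NB,88:ND]
Op 6: add NE@20 -> ring=[20:NE,21:NA,56:NC,79:NB,88:ND]
Op 7: route key 56: smallest pos >= 56 is 56 -> NC
Op 8: add NF@28 -> ring=[20:NE,21:NA,28:NF,56:NC,79:NB,88:ND]

Answer: NA NC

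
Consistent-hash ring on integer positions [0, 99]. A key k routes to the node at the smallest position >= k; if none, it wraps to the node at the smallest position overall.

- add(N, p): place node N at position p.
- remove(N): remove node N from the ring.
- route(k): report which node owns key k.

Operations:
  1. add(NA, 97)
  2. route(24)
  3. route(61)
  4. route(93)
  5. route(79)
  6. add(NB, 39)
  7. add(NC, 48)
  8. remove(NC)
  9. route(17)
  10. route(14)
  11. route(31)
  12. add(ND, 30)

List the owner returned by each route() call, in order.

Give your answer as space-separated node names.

Op 1: add NA@97 -> ring=[97:NA]
Op 2: route key 24: smallest pos >= 24 is 97 -> NA
Op 3: route key 61: smallest pos >= 61 is 97 -> NA
Op 4: route key 93: smallest pos >= 93 is 97 -> NA
Op 5: route key 79: smallest pos >= 79 is 97 -> NA
Op 6: add NB@39 -> ring=[39:NB,97:NA]
Op 7: add NC@48 -> ring=[39:NB,48:NC,97:NA]
Op 8: remove NC -> ring=[39:NB,97:NA]
Op 9: route key 17: smallest pos >= 17 is 39 -> NB
Op 10: route key 14: smallest pos >= 14 is 39 -> NB
Op 11: route key 31: smallest pos >= 31 is 39 -> NB
Op 12: add ND@30 -> ring=[30:ND,39:NB,97:NA]

Answer: NA NA NA NA NB NB NB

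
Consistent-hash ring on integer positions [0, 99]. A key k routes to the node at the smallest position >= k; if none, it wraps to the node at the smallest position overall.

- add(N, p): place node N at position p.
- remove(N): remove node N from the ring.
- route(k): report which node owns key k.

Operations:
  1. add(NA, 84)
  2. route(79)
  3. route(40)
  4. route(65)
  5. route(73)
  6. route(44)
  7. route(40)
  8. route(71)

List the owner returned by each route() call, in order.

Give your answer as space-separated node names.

Op 1: add NA@84 -> ring=[84:NA]
Op 2: route key 79: smallest pos >= 79 is 84 -> NA
Op 3: route key 40: smallest pos >= 40 is 84 -> NA
Op 4: route key 65: smallest pos >= 65 is 84 -> NA
Op 5: route key 73: smallest pos >= 73 is 84 -> NA
Op 6: route key 44: smallest pos >= 44 is 84 -> NA
Op 7: route key 40: smallest pos >= 40 is 84 -> NA
Op 8: route key 71: smallest pos >= 71 is 84 -> NA

Answer: NA NA NA NA NA NA NA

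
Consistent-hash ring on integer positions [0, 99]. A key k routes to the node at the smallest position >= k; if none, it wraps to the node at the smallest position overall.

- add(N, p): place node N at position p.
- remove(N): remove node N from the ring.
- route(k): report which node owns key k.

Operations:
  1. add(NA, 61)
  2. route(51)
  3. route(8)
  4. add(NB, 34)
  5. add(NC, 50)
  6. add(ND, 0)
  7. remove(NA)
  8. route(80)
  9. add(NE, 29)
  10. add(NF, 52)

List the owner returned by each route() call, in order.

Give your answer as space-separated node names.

Answer: NA NA ND

Derivation:
Op 1: add NA@61 -> ring=[61:NA]
Op 2: route key 51: smallest pos >= 51 is 61 -> NA
Op 3: route key 8: smallest pos >= 8 is 61 -> NA
Op 4: add NB@34 -> ring=[34:NB,61:NA]
Op 5: add NC@50 -> ring=[34:NB,50:NC,61:NA]
Op 6: add ND@0 -> ring=[0:ND,34:NB,50:NC,61:NA]
Op 7: remove NA -> ring=[0:ND,34:NB,50:NC]
Op 8: route key 80: none >= 80, wrap to smallest pos 0 -> ND
Op 9: add NE@29 -> ring=[0:ND,29:NE,34:NB,50:NC]
Op 10: add NF@52 -> ring=[0:ND,29:NE,34:NB,50:NC,52:NF]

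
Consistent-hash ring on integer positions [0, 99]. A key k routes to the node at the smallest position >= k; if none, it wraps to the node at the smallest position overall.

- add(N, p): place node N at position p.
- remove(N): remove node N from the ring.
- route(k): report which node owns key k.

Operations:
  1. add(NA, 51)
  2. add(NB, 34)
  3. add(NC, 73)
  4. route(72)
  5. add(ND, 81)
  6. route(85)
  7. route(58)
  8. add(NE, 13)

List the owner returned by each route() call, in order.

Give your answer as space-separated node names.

Answer: NC NB NC

Derivation:
Op 1: add NA@51 -> ring=[51:NA]
Op 2: add NB@34 -> ring=[34:NB,51:NA]
Op 3: add NC@73 -> ring=[34:NB,51:NA,73:NC]
Op 4: route key 72: smallest pos >= 72 is 73 -> NC
Op 5: add ND@81 -> ring=[34:NB,51:NA,73:NC,81:ND]
Op 6: route key 85: none >= 85, wrap to smallest pos 34 -> NB
Op 7: route key 58: smallest pos >= 58 is 73 -> NC
Op 8: add NE@13 -> ring=[13:NE,34:NB,51:NA,73:NC,81:ND]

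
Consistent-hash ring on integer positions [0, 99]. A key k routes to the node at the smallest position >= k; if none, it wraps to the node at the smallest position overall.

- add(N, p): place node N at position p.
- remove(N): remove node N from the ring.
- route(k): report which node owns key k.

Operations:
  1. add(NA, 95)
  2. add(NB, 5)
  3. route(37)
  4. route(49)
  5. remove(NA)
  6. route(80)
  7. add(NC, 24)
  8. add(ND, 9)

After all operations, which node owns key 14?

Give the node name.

Op 1: add NA@95 -> ring=[95:NA]
Op 2: add NB@5 -> ring=[5:NB,95:NA]
Op 3: route key 37: smallest pos >= 37 is 95 -> NA
Op 4: route key 49: smallest pos >= 49 is 95 -> NA
Op 5: remove NA -> ring=[5:NB]
Op 6: route key 80: none >= 80, wrap to smallest pos 5 -> NB
Op 7: add NC@24 -> ring=[5:NB,24:NC]
Op 8: add ND@9 -> ring=[5:NB,9:ND,24:NC]
Final route key 14: smallest pos >= 14 is 24 -> NC

Answer: NC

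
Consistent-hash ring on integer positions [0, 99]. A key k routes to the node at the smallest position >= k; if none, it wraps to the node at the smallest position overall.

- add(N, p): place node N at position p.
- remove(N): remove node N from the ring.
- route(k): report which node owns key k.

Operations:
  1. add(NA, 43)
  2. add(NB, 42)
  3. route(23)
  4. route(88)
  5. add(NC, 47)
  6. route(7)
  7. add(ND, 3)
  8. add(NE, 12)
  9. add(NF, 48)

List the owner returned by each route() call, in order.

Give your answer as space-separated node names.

Op 1: add NA@43 -> ring=[43:NA]
Op 2: add NB@42 -> ring=[42:NB,43:NA]
Op 3: route key 23: smallest pos >= 23 is 42 -> NB
Op 4: route key 88: none >= 88, wrap to smallest pos 42 -> NB
Op 5: add NC@47 -> ring=[42:NB,43:NA,47:NC]
Op 6: route key 7: smallest pos >= 7 is 42 -> NB
Op 7: add ND@3 -> ring=[3:ND,42:NB,43:NA,47:NC]
Op 8: add NE@12 -> ring=[3:ND,12:NE,42:NB,43:NA,47:NC]
Op 9: add NF@48 -> ring=[3:ND,12:NE,42:NB,43:NA,47:NC,48:NF]

Answer: NB NB NB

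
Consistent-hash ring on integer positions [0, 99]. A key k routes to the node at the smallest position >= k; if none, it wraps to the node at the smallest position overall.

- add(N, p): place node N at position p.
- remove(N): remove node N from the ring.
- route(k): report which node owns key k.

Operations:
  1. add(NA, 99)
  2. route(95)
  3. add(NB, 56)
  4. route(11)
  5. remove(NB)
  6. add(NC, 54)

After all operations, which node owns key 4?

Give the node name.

Answer: NC

Derivation:
Op 1: add NA@99 -> ring=[99:NA]
Op 2: route key 95: smallest pos >= 95 is 99 -> NA
Op 3: add NB@56 -> ring=[56:NB,99:NA]
Op 4: route key 11: smallest pos >= 11 is 56 -> NB
Op 5: remove NB -> ring=[99:NA]
Op 6: add NC@54 -> ring=[54:NC,99:NA]
Final route key 4: smallest pos >= 4 is 54 -> NC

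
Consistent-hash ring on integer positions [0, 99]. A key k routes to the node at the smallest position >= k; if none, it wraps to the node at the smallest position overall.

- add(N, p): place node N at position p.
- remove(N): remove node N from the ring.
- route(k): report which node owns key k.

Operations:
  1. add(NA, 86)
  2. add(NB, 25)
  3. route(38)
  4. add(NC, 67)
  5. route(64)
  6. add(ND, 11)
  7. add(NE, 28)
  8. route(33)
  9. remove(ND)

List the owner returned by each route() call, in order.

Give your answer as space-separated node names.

Answer: NA NC NC

Derivation:
Op 1: add NA@86 -> ring=[86:NA]
Op 2: add NB@25 -> ring=[25:NB,86:NA]
Op 3: route key 38: smallest pos >= 38 is 86 -> NA
Op 4: add NC@67 -> ring=[25:NB,67:NC,86:NA]
Op 5: route key 64: smallest pos >= 64 is 67 -> NC
Op 6: add ND@11 -> ring=[11:ND,25:NB,67:NC,86:NA]
Op 7: add NE@28 -> ring=[11:ND,25:NB,28:NE,67:NC,86:NA]
Op 8: route key 33: smallest pos >= 33 is 67 -> NC
Op 9: remove ND -> ring=[25:NB,28:NE,67:NC,86:NA]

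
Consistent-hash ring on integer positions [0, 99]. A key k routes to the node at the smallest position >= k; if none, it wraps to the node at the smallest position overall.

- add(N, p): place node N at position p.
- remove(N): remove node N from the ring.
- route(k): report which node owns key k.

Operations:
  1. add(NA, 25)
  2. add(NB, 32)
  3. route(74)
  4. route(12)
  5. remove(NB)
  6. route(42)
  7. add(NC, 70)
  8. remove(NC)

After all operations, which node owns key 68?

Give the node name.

Answer: NA

Derivation:
Op 1: add NA@25 -> ring=[25:NA]
Op 2: add NB@32 -> ring=[25:NA,32:NB]
Op 3: route key 74: none >= 74, wrap to smallest pos 25 -> NA
Op 4: route key 12: smallest pos >= 12 is 25 -> NA
Op 5: remove NB -> ring=[25:NA]
Op 6: route key 42: none >= 42, wrap to smallest pos 25 -> NA
Op 7: add NC@70 -> ring=[25:NA,70:NC]
Op 8: remove NC -> ring=[25:NA]
Final route key 68: none >= 68, wrap to smallest pos 25 -> NA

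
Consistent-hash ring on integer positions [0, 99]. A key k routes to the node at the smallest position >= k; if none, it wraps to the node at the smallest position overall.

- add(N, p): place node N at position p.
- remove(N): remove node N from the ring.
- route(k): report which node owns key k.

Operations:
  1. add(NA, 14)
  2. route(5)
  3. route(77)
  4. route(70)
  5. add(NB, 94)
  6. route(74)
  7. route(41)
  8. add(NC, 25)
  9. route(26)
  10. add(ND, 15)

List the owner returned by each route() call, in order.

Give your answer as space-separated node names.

Op 1: add NA@14 -> ring=[14:NA]
Op 2: route key 5: smallest pos >= 5 is 14 -> NA
Op 3: route key 77: none >= 77, wrap to smallest pos 14 -> NA
Op 4: route key 70: none >= 70, wrap to smallest pos 14 -> NA
Op 5: add NB@94 -> ring=[14:NA,94:NB]
Op 6: route key 74: smallest pos >= 74 is 94 -> NB
Op 7: route key 41: smallest pos >= 41 is 94 -> NB
Op 8: add NC@25 -> ring=[14:NA,25:NC,94:NB]
Op 9: route key 26: smallest pos >= 26 is 94 -> NB
Op 10: add ND@15 -> ring=[14:NA,15:ND,25:NC,94:NB]

Answer: NA NA NA NB NB NB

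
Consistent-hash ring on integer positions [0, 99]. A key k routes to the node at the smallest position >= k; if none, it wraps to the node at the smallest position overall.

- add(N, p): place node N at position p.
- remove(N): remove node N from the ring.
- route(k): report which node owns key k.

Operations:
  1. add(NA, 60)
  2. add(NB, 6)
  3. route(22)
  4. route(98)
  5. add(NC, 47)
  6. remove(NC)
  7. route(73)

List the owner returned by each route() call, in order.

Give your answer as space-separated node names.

Op 1: add NA@60 -> ring=[60:NA]
Op 2: add NB@6 -> ring=[6:NB,60:NA]
Op 3: route key 22: smallest pos >= 22 is 60 -> NA
Op 4: route key 98: none >= 98, wrap to smallest pos 6 -> NB
Op 5: add NC@47 -> ring=[6:NB,47:NC,60:NA]
Op 6: remove NC -> ring=[6:NB,60:NA]
Op 7: route key 73: none >= 73, wrap to smallest pos 6 -> NB

Answer: NA NB NB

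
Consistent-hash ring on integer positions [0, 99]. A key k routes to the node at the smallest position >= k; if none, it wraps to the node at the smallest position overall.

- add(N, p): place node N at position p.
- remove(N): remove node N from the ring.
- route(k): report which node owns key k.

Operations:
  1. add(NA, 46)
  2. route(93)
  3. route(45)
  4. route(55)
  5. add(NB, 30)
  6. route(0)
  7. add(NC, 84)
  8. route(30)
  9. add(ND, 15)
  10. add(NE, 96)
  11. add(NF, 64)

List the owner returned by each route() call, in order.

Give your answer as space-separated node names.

Op 1: add NA@46 -> ring=[46:NA]
Op 2: route key 93: none >= 93, wrap to smallest pos 46 -> NA
Op 3: route key 45: smallest pos >= 45 is 46 -> NA
Op 4: route key 55: none >= 55, wrap to smallest pos 46 -> NA
Op 5: add NB@30 -> ring=[30:NB,46:NA]
Op 6: route key 0: smallest pos >= 0 is 30 -> NB
Op 7: add NC@84 -> ring=[30:NB,46:NA,84:NC]
Op 8: route key 30: smallest pos >= 30 is 30 -> NB
Op 9: add ND@15 -> ring=[15:ND,30:NB,46:NA,84:NC]
Op 10: add NE@96 -> ring=[15:ND,30:NB,46:NA,84:NC,96:NE]
Op 11: add NF@64 -> ring=[15:ND,30:NB,46:NA,64:NF,84:NC,96:NE]

Answer: NA NA NA NB NB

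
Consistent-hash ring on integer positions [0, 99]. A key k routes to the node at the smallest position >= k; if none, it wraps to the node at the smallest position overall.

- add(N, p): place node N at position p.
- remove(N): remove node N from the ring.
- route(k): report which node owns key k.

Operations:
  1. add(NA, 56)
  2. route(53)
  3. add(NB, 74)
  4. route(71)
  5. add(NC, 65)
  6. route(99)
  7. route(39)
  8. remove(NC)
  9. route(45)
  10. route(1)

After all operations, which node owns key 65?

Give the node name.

Answer: NB

Derivation:
Op 1: add NA@56 -> ring=[56:NA]
Op 2: route key 53: smallest pos >= 53 is 56 -> NA
Op 3: add NB@74 -> ring=[56:NA,74:NB]
Op 4: route key 71: smallest pos >= 71 is 74 -> NB
Op 5: add NC@65 -> ring=[56:NA,65:NC,74:NB]
Op 6: route key 99: none >= 99, wrap to smallest pos 56 -> NA
Op 7: route key 39: smallest pos >= 39 is 56 -> NA
Op 8: remove NC -> ring=[56:NA,74:NB]
Op 9: route key 45: smallest pos >= 45 is 56 -> NA
Op 10: route key 1: smallest pos >= 1 is 56 -> NA
Final route key 65: smallest pos >= 65 is 74 -> NB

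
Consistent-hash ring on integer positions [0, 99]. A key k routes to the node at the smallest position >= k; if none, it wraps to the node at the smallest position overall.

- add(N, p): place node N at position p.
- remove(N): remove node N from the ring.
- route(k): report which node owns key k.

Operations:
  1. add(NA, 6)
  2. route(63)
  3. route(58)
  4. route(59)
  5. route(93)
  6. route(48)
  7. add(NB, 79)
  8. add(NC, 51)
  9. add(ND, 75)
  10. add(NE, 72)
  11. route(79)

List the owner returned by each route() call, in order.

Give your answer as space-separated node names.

Answer: NA NA NA NA NA NB

Derivation:
Op 1: add NA@6 -> ring=[6:NA]
Op 2: route key 63: none >= 63, wrap to smallest pos 6 -> NA
Op 3: route key 58: none >= 58, wrap to smallest pos 6 -> NA
Op 4: route key 59: none >= 59, wrap to smallest pos 6 -> NA
Op 5: route key 93: none >= 93, wrap to smallest pos 6 -> NA
Op 6: route key 48: none >= 48, wrap to smallest pos 6 -> NA
Op 7: add NB@79 -> ring=[6:NA,79:NB]
Op 8: add NC@51 -> ring=[6:NA,51:NC,79:NB]
Op 9: add ND@75 -> ring=[6:NA,51:NC,75:ND,79:NB]
Op 10: add NE@72 -> ring=[6:NA,51:NC,72:NE,75:ND,79:NB]
Op 11: route key 79: smallest pos >= 79 is 79 -> NB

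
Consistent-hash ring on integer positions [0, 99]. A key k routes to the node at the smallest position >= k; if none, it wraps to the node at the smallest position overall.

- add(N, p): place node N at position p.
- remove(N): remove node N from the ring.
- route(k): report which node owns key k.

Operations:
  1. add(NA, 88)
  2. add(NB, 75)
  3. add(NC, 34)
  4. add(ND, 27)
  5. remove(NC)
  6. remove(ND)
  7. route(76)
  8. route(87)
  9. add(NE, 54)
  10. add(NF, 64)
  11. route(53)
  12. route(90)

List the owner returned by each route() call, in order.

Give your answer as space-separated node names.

Op 1: add NA@88 -> ring=[88:NA]
Op 2: add NB@75 -> ring=[75:NB,88:NA]
Op 3: add NC@34 -> ring=[34:NC,75:NB,88:NA]
Op 4: add ND@27 -> ring=[27:ND,34:NC,75:NB,88:NA]
Op 5: remove NC -> ring=[27:ND,75:NB,88:NA]
Op 6: remove ND -> ring=[75:NB,88:NA]
Op 7: route key 76: smallest pos >= 76 is 88 -> NA
Op 8: route key 87: smallest pos >= 87 is 88 -> NA
Op 9: add NE@54 -> ring=[54:NE,75:NB,88:NA]
Op 10: add NF@64 -> ring=[54:NE,64:NF,75:NB,88:NA]
Op 11: route key 53: smallest pos >= 53 is 54 -> NE
Op 12: route key 90: none >= 90, wrap to smallest pos 54 -> NE

Answer: NA NA NE NE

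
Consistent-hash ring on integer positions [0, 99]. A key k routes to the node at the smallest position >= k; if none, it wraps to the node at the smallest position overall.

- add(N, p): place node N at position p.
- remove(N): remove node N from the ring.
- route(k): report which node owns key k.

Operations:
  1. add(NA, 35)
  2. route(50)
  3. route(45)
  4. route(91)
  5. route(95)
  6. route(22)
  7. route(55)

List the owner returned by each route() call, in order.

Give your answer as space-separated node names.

Answer: NA NA NA NA NA NA

Derivation:
Op 1: add NA@35 -> ring=[35:NA]
Op 2: route key 50: none >= 50, wrap to smallest pos 35 -> NA
Op 3: route key 45: none >= 45, wrap to smallest pos 35 -> NA
Op 4: route key 91: none >= 91, wrap to smallest pos 35 -> NA
Op 5: route key 95: none >= 95, wrap to smallest pos 35 -> NA
Op 6: route key 22: smallest pos >= 22 is 35 -> NA
Op 7: route key 55: none >= 55, wrap to smallest pos 35 -> NA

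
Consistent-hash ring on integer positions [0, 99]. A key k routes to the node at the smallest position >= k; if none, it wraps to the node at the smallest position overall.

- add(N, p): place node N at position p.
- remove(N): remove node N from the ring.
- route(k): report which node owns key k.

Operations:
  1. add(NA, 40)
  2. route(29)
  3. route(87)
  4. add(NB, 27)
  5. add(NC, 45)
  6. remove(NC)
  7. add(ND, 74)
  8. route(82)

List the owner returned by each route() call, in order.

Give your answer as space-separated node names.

Op 1: add NA@40 -> ring=[40:NA]
Op 2: route key 29: smallest pos >= 29 is 40 -> NA
Op 3: route key 87: none >= 87, wrap to smallest pos 40 -> NA
Op 4: add NB@27 -> ring=[27:NB,40:NA]
Op 5: add NC@45 -> ring=[27:NB,40:NA,45:NC]
Op 6: remove NC -> ring=[27:NB,40:NA]
Op 7: add ND@74 -> ring=[27:NB,40:NA,74:ND]
Op 8: route key 82: none >= 82, wrap to smallest pos 27 -> NB

Answer: NA NA NB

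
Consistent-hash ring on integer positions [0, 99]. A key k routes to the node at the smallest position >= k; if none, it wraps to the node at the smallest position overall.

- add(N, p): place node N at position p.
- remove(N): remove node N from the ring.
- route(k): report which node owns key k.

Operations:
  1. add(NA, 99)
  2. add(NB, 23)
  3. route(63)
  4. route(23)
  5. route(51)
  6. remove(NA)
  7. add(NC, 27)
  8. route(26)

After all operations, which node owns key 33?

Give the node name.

Op 1: add NA@99 -> ring=[99:NA]
Op 2: add NB@23 -> ring=[23:NB,99:NA]
Op 3: route key 63: smallest pos >= 63 is 99 -> NA
Op 4: route key 23: smallest pos >= 23 is 23 -> NB
Op 5: route key 51: smallest pos >= 51 is 99 -> NA
Op 6: remove NA -> ring=[23:NB]
Op 7: add NC@27 -> ring=[23:NB,27:NC]
Op 8: route key 26: smallest pos >= 26 is 27 -> NC
Final route key 33: none >= 33, wrap to smallest pos 23 -> NB

Answer: NB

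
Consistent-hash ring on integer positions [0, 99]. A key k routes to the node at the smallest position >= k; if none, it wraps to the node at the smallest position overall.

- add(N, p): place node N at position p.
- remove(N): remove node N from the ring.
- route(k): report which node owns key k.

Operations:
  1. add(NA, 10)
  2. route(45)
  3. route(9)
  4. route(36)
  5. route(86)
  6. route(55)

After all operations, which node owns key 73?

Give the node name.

Answer: NA

Derivation:
Op 1: add NA@10 -> ring=[10:NA]
Op 2: route key 45: none >= 45, wrap to smallest pos 10 -> NA
Op 3: route key 9: smallest pos >= 9 is 10 -> NA
Op 4: route key 36: none >= 36, wrap to smallest pos 10 -> NA
Op 5: route key 86: none >= 86, wrap to smallest pos 10 -> NA
Op 6: route key 55: none >= 55, wrap to smallest pos 10 -> NA
Final route key 73: none >= 73, wrap to smallest pos 10 -> NA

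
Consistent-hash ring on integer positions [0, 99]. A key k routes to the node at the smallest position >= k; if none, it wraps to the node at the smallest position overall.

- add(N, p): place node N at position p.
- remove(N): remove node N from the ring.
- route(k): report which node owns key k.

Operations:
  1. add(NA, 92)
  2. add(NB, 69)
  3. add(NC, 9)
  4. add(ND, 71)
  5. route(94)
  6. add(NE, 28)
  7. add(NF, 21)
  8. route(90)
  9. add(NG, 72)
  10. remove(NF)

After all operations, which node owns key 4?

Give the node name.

Answer: NC

Derivation:
Op 1: add NA@92 -> ring=[92:NA]
Op 2: add NB@69 -> ring=[69:NB,92:NA]
Op 3: add NC@9 -> ring=[9:NC,69:NB,92:NA]
Op 4: add ND@71 -> ring=[9:NC,69:NB,71:ND,92:NA]
Op 5: route key 94: none >= 94, wrap to smallest pos 9 -> NC
Op 6: add NE@28 -> ring=[9:NC,28:NE,69:NB,71:ND,92:NA]
Op 7: add NF@21 -> ring=[9:NC,21:NF,28:NE,69:NB,71:ND,92:NA]
Op 8: route key 90: smallest pos >= 90 is 92 -> NA
Op 9: add NG@72 -> ring=[9:NC,21:NF,28:NE,69:NB,71:ND,72:NG,92:NA]
Op 10: remove NF -> ring=[9:NC,28:NE,69:NB,71:ND,72:NG,92:NA]
Final route key 4: smallest pos >= 4 is 9 -> NC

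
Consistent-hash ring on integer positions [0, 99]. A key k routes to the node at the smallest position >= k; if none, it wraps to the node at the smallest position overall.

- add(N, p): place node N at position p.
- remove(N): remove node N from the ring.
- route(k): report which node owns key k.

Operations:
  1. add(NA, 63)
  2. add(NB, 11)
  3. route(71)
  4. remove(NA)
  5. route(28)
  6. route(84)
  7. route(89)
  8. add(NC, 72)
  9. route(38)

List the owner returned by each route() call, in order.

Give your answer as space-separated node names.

Answer: NB NB NB NB NC

Derivation:
Op 1: add NA@63 -> ring=[63:NA]
Op 2: add NB@11 -> ring=[11:NB,63:NA]
Op 3: route key 71: none >= 71, wrap to smallest pos 11 -> NB
Op 4: remove NA -> ring=[11:NB]
Op 5: route key 28: none >= 28, wrap to smallest pos 11 -> NB
Op 6: route key 84: none >= 84, wrap to smallest pos 11 -> NB
Op 7: route key 89: none >= 89, wrap to smallest pos 11 -> NB
Op 8: add NC@72 -> ring=[11:NB,72:NC]
Op 9: route key 38: smallest pos >= 38 is 72 -> NC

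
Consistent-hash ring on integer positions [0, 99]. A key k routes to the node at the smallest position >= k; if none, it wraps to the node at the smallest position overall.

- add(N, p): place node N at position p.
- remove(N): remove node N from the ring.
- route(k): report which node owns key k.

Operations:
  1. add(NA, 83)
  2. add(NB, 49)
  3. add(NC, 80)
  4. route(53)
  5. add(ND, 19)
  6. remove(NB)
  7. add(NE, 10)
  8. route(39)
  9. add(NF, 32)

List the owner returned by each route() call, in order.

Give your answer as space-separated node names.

Answer: NC NC

Derivation:
Op 1: add NA@83 -> ring=[83:NA]
Op 2: add NB@49 -> ring=[49:NB,83:NA]
Op 3: add NC@80 -> ring=[49:NB,80:NC,83:NA]
Op 4: route key 53: smallest pos >= 53 is 80 -> NC
Op 5: add ND@19 -> ring=[19:ND,49:NB,80:NC,83:NA]
Op 6: remove NB -> ring=[19:ND,80:NC,83:NA]
Op 7: add NE@10 -> ring=[10:NE,19:ND,80:NC,83:NA]
Op 8: route key 39: smallest pos >= 39 is 80 -> NC
Op 9: add NF@32 -> ring=[10:NE,19:ND,32:NF,80:NC,83:NA]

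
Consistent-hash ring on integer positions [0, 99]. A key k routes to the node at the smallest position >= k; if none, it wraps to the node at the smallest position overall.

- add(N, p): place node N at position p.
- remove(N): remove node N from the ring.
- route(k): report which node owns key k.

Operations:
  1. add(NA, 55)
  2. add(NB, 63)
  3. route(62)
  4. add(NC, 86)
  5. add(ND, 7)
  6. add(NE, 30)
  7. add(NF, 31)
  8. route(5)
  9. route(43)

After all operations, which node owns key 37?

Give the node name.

Op 1: add NA@55 -> ring=[55:NA]
Op 2: add NB@63 -> ring=[55:NA,63:NB]
Op 3: route key 62: smallest pos >= 62 is 63 -> NB
Op 4: add NC@86 -> ring=[55:NA,63:NB,86:NC]
Op 5: add ND@7 -> ring=[7:ND,55:NA,63:NB,86:NC]
Op 6: add NE@30 -> ring=[7:ND,30:NE,55:NA,63:NB,86:NC]
Op 7: add NF@31 -> ring=[7:ND,30:NE,31:NF,55:NA,63:NB,86:NC]
Op 8: route key 5: smallest pos >= 5 is 7 -> ND
Op 9: route key 43: smallest pos >= 43 is 55 -> NA
Final route key 37: smallest pos >= 37 is 55 -> NA

Answer: NA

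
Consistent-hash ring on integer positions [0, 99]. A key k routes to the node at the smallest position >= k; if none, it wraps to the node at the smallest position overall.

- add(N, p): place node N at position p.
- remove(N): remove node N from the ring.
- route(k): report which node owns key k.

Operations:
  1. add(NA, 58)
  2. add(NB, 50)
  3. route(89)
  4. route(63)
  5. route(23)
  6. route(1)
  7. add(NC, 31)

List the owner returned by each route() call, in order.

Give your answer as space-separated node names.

Op 1: add NA@58 -> ring=[58:NA]
Op 2: add NB@50 -> ring=[50:NB,58:NA]
Op 3: route key 89: none >= 89, wrap to smallest pos 50 -> NB
Op 4: route key 63: none >= 63, wrap to smallest pos 50 -> NB
Op 5: route key 23: smallest pos >= 23 is 50 -> NB
Op 6: route key 1: smallest pos >= 1 is 50 -> NB
Op 7: add NC@31 -> ring=[31:NC,50:NB,58:NA]

Answer: NB NB NB NB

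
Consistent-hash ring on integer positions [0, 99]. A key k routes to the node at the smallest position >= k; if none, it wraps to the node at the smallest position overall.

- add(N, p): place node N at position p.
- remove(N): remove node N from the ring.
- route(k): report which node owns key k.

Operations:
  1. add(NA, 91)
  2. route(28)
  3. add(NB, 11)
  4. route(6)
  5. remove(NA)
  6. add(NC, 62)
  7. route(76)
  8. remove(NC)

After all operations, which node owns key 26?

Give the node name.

Op 1: add NA@91 -> ring=[91:NA]
Op 2: route key 28: smallest pos >= 28 is 91 -> NA
Op 3: add NB@11 -> ring=[11:NB,91:NA]
Op 4: route key 6: smallest pos >= 6 is 11 -> NB
Op 5: remove NA -> ring=[11:NB]
Op 6: add NC@62 -> ring=[11:NB,62:NC]
Op 7: route key 76: none >= 76, wrap to smallest pos 11 -> NB
Op 8: remove NC -> ring=[11:NB]
Final route key 26: none >= 26, wrap to smallest pos 11 -> NB

Answer: NB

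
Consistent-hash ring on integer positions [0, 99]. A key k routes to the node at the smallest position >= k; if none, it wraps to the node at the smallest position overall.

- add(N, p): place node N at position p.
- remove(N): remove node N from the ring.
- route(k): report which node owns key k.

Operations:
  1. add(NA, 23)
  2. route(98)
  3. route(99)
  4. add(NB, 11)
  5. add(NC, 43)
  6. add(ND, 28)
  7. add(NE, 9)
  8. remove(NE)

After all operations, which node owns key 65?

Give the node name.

Op 1: add NA@23 -> ring=[23:NA]
Op 2: route key 98: none >= 98, wrap to smallest pos 23 -> NA
Op 3: route key 99: none >= 99, wrap to smallest pos 23 -> NA
Op 4: add NB@11 -> ring=[11:NB,23:NA]
Op 5: add NC@43 -> ring=[11:NB,23:NA,43:NC]
Op 6: add ND@28 -> ring=[11:NB,23:NA,28:ND,43:NC]
Op 7: add NE@9 -> ring=[9:NE,11:NB,23:NA,28:ND,43:NC]
Op 8: remove NE -> ring=[11:NB,23:NA,28:ND,43:NC]
Final route key 65: none >= 65, wrap to smallest pos 11 -> NB

Answer: NB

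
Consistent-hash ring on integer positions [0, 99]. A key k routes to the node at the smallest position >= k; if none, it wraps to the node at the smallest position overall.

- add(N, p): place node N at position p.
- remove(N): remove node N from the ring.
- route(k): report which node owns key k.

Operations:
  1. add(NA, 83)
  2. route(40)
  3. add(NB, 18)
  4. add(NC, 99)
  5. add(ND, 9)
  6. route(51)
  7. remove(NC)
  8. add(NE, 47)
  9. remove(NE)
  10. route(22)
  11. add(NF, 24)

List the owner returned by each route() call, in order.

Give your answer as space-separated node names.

Op 1: add NA@83 -> ring=[83:NA]
Op 2: route key 40: smallest pos >= 40 is 83 -> NA
Op 3: add NB@18 -> ring=[18:NB,83:NA]
Op 4: add NC@99 -> ring=[18:NB,83:NA,99:NC]
Op 5: add ND@9 -> ring=[9:ND,18:NB,83:NA,99:NC]
Op 6: route key 51: smallest pos >= 51 is 83 -> NA
Op 7: remove NC -> ring=[9:ND,18:NB,83:NA]
Op 8: add NE@47 -> ring=[9:ND,18:NB,47:NE,83:NA]
Op 9: remove NE -> ring=[9:ND,18:NB,83:NA]
Op 10: route key 22: smallest pos >= 22 is 83 -> NA
Op 11: add NF@24 -> ring=[9:ND,18:NB,24:NF,83:NA]

Answer: NA NA NA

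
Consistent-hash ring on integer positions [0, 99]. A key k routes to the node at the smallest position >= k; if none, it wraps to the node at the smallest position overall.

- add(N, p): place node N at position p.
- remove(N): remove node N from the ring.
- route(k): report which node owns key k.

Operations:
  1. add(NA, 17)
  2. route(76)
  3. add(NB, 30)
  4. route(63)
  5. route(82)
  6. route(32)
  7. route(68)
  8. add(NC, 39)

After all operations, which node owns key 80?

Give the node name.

Answer: NA

Derivation:
Op 1: add NA@17 -> ring=[17:NA]
Op 2: route key 76: none >= 76, wrap to smallest pos 17 -> NA
Op 3: add NB@30 -> ring=[17:NA,30:NB]
Op 4: route key 63: none >= 63, wrap to smallest pos 17 -> NA
Op 5: route key 82: none >= 82, wrap to smallest pos 17 -> NA
Op 6: route key 32: none >= 32, wrap to smallest pos 17 -> NA
Op 7: route key 68: none >= 68, wrap to smallest pos 17 -> NA
Op 8: add NC@39 -> ring=[17:NA,30:NB,39:NC]
Final route key 80: none >= 80, wrap to smallest pos 17 -> NA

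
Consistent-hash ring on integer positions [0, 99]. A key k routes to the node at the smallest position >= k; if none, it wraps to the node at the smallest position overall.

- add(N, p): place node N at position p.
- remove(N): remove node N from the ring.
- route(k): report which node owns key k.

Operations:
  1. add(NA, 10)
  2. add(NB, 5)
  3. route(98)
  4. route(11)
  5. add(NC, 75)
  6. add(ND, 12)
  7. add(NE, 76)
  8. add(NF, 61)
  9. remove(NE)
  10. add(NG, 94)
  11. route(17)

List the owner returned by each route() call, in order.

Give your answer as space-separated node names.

Answer: NB NB NF

Derivation:
Op 1: add NA@10 -> ring=[10:NA]
Op 2: add NB@5 -> ring=[5:NB,10:NA]
Op 3: route key 98: none >= 98, wrap to smallest pos 5 -> NB
Op 4: route key 11: none >= 11, wrap to smallest pos 5 -> NB
Op 5: add NC@75 -> ring=[5:NB,10:NA,75:NC]
Op 6: add ND@12 -> ring=[5:NB,10:NA,12:ND,75:NC]
Op 7: add NE@76 -> ring=[5:NB,10:NA,12:ND,75:NC,76:NE]
Op 8: add NF@61 -> ring=[5:NB,10:NA,12:ND,61:NF,75:NC,76:NE]
Op 9: remove NE -> ring=[5:NB,10:NA,12:ND,61:NF,75:NC]
Op 10: add NG@94 -> ring=[5:NB,10:NA,12:ND,61:NF,75:NC,94:NG]
Op 11: route key 17: smallest pos >= 17 is 61 -> NF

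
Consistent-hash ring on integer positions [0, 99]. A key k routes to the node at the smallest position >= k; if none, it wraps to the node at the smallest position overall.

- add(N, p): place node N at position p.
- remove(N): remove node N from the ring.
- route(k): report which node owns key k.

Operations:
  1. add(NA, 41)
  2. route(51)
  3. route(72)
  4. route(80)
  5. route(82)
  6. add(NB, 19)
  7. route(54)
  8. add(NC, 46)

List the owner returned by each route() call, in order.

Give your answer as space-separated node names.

Op 1: add NA@41 -> ring=[41:NA]
Op 2: route key 51: none >= 51, wrap to smallest pos 41 -> NA
Op 3: route key 72: none >= 72, wrap to smallest pos 41 -> NA
Op 4: route key 80: none >= 80, wrap to smallest pos 41 -> NA
Op 5: route key 82: none >= 82, wrap to smallest pos 41 -> NA
Op 6: add NB@19 -> ring=[19:NB,41:NA]
Op 7: route key 54: none >= 54, wrap to smallest pos 19 -> NB
Op 8: add NC@46 -> ring=[19:NB,41:NA,46:NC]

Answer: NA NA NA NA NB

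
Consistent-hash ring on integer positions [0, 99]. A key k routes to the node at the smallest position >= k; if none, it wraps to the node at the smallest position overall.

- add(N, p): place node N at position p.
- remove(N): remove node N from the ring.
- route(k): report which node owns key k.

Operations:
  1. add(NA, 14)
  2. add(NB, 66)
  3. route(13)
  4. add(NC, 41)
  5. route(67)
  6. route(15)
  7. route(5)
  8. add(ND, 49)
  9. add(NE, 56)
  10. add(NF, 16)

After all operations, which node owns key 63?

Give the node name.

Op 1: add NA@14 -> ring=[14:NA]
Op 2: add NB@66 -> ring=[14:NA,66:NB]
Op 3: route key 13: smallest pos >= 13 is 14 -> NA
Op 4: add NC@41 -> ring=[14:NA,41:NC,66:NB]
Op 5: route key 67: none >= 67, wrap to smallest pos 14 -> NA
Op 6: route key 15: smallest pos >= 15 is 41 -> NC
Op 7: route key 5: smallest pos >= 5 is 14 -> NA
Op 8: add ND@49 -> ring=[14:NA,41:NC,49:ND,66:NB]
Op 9: add NE@56 -> ring=[14:NA,41:NC,49:ND,56:NE,66:NB]
Op 10: add NF@16 -> ring=[14:NA,16:NF,41:NC,49:ND,56:NE,66:NB]
Final route key 63: smallest pos >= 63 is 66 -> NB

Answer: NB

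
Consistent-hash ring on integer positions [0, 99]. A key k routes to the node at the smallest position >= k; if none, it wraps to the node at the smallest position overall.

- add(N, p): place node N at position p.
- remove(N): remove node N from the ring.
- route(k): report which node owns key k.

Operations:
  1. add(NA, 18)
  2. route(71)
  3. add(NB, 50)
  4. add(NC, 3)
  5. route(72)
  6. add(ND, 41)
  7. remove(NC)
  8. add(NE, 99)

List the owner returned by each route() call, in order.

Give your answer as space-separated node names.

Op 1: add NA@18 -> ring=[18:NA]
Op 2: route key 71: none >= 71, wrap to smallest pos 18 -> NA
Op 3: add NB@50 -> ring=[18:NA,50:NB]
Op 4: add NC@3 -> ring=[3:NC,18:NA,50:NB]
Op 5: route key 72: none >= 72, wrap to smallest pos 3 -> NC
Op 6: add ND@41 -> ring=[3:NC,18:NA,41:ND,50:NB]
Op 7: remove NC -> ring=[18:NA,41:ND,50:NB]
Op 8: add NE@99 -> ring=[18:NA,41:ND,50:NB,99:NE]

Answer: NA NC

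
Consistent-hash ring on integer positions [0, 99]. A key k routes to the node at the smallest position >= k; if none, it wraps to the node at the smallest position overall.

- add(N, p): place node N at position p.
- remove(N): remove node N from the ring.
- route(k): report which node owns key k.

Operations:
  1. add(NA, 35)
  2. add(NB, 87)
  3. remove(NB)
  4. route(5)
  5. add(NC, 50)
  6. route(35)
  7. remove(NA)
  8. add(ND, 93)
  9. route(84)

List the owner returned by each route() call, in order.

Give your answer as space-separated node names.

Answer: NA NA ND

Derivation:
Op 1: add NA@35 -> ring=[35:NA]
Op 2: add NB@87 -> ring=[35:NA,87:NB]
Op 3: remove NB -> ring=[35:NA]
Op 4: route key 5: smallest pos >= 5 is 35 -> NA
Op 5: add NC@50 -> ring=[35:NA,50:NC]
Op 6: route key 35: smallest pos >= 35 is 35 -> NA
Op 7: remove NA -> ring=[50:NC]
Op 8: add ND@93 -> ring=[50:NC,93:ND]
Op 9: route key 84: smallest pos >= 84 is 93 -> ND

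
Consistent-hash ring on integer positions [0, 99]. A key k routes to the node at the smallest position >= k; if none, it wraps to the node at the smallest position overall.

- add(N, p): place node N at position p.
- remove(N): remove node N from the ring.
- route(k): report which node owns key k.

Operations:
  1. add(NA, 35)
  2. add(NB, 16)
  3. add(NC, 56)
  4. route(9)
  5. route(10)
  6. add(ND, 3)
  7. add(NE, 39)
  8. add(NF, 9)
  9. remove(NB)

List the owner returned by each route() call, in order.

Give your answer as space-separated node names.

Op 1: add NA@35 -> ring=[35:NA]
Op 2: add NB@16 -> ring=[16:NB,35:NA]
Op 3: add NC@56 -> ring=[16:NB,35:NA,56:NC]
Op 4: route key 9: smallest pos >= 9 is 16 -> NB
Op 5: route key 10: smallest pos >= 10 is 16 -> NB
Op 6: add ND@3 -> ring=[3:ND,16:NB,35:NA,56:NC]
Op 7: add NE@39 -> ring=[3:ND,16:NB,35:NA,39:NE,56:NC]
Op 8: add NF@9 -> ring=[3:ND,9:NF,16:NB,35:NA,39:NE,56:NC]
Op 9: remove NB -> ring=[3:ND,9:NF,35:NA,39:NE,56:NC]

Answer: NB NB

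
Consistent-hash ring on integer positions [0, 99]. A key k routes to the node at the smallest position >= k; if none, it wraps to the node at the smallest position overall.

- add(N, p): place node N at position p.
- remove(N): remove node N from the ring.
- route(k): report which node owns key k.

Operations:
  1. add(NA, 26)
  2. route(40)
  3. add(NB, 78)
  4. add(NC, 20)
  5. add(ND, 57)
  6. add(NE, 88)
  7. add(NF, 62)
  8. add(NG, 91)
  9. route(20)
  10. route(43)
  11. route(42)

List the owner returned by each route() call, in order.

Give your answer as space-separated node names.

Answer: NA NC ND ND

Derivation:
Op 1: add NA@26 -> ring=[26:NA]
Op 2: route key 40: none >= 40, wrap to smallest pos 26 -> NA
Op 3: add NB@78 -> ring=[26:NA,78:NB]
Op 4: add NC@20 -> ring=[20:NC,26:NA,78:NB]
Op 5: add ND@57 -> ring=[20:NC,26:NA,57:ND,78:NB]
Op 6: add NE@88 -> ring=[20:NC,26:NA,57:ND,78:NB,88:NE]
Op 7: add NF@62 -> ring=[20:NC,26:NA,57:ND,62:NF,78:NB,88:NE]
Op 8: add NG@91 -> ring=[20:NC,26:NA,57:ND,62:NF,78:NB,88:NE,91:NG]
Op 9: route key 20: smallest pos >= 20 is 20 -> NC
Op 10: route key 43: smallest pos >= 43 is 57 -> ND
Op 11: route key 42: smallest pos >= 42 is 57 -> ND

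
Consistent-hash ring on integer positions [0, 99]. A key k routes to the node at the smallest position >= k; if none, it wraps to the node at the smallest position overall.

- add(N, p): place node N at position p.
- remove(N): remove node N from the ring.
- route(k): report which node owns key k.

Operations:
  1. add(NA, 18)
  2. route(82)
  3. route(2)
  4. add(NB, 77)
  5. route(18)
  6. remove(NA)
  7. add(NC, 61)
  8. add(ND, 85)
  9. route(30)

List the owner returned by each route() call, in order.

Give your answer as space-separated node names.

Op 1: add NA@18 -> ring=[18:NA]
Op 2: route key 82: none >= 82, wrap to smallest pos 18 -> NA
Op 3: route key 2: smallest pos >= 2 is 18 -> NA
Op 4: add NB@77 -> ring=[18:NA,77:NB]
Op 5: route key 18: smallest pos >= 18 is 18 -> NA
Op 6: remove NA -> ring=[77:NB]
Op 7: add NC@61 -> ring=[61:NC,77:NB]
Op 8: add ND@85 -> ring=[61:NC,77:NB,85:ND]
Op 9: route key 30: smallest pos >= 30 is 61 -> NC

Answer: NA NA NA NC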